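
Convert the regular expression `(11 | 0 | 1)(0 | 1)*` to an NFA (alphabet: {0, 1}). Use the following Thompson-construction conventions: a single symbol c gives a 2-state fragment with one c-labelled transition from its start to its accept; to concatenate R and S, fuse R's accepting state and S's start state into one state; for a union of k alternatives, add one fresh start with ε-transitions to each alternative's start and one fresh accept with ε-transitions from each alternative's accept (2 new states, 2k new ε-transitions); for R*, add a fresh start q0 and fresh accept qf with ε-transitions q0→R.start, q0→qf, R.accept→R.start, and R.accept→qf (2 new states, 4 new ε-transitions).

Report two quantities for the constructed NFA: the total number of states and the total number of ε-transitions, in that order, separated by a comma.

By structural recursion:
Each of the 6 symbol leaves contributes 2 states and 0 ε-transitions.
  11 = 3 states, 0 ε-transitions
  11 | 0 | 1 = 9 states, 6 ε-transitions
  0 | 1 = 6 states, 4 ε-transitions
  (0 | 1)* = 8 states, 8 ε-transitions
  (11 | 0 | 1)(0 | 1)* = 16 states, 14 ε-transitions

16, 14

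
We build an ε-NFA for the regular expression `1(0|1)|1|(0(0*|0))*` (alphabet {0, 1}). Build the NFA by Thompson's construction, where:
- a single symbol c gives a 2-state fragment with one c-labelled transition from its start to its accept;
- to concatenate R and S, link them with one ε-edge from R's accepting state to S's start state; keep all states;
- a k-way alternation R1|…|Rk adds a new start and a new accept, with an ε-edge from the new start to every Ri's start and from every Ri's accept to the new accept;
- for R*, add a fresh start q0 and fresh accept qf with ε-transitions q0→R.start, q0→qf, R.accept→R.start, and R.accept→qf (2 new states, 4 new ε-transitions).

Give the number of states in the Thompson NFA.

By structural recursion:
Each of the 7 symbol leaves contributes a 2-state fragment.
  0|1 — 6 states
  1(0|1) — 8 states
  0* — 4 states
  0*|0 — 8 states
  0(0*|0) — 10 states
  (0(0*|0))* — 12 states
  1(0|1)|1|(0(0*|0))* — 24 states

24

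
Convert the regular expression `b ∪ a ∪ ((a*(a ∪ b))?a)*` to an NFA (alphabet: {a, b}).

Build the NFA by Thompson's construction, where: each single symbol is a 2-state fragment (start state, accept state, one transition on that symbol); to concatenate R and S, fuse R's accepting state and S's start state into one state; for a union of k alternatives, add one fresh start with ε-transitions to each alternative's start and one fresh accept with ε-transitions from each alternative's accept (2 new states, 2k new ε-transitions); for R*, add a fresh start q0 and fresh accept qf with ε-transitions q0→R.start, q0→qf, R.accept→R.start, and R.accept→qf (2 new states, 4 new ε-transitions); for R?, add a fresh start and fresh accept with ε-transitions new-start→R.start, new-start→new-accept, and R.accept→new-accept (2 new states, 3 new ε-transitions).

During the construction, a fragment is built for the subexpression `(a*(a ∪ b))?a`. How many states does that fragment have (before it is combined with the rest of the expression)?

Fragment for `(a*(a ∪ b))?a`:
Each of the 4 symbol leaves contributes a 2-state fragment.
  a* — 4 states
  a ∪ b — 6 states
  a*(a ∪ b) — 9 states
  (a*(a ∪ b))? — 11 states
  (a*(a ∪ b))?a — 12 states

12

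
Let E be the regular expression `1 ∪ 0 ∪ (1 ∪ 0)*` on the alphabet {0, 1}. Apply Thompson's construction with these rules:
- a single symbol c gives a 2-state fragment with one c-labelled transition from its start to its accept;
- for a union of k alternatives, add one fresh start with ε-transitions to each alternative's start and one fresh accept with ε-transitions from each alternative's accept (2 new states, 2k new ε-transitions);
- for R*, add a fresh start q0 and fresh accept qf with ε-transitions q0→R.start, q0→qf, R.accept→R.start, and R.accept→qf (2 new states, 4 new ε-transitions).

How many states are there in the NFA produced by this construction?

Bottom-up over the parse tree:
Each of the 4 symbol leaves contributes a 2-state fragment.
  1 ∪ 0 → 6 states
  (1 ∪ 0)* → 8 states
  1 ∪ 0 ∪ (1 ∪ 0)* → 14 states

14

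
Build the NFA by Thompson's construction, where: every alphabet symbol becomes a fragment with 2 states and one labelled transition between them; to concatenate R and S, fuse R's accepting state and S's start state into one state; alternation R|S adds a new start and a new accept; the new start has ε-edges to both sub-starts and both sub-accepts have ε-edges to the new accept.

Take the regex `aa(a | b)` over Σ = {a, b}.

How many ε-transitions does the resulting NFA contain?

Per subexpression:
Each of the 4 symbol leaves contributes 0 ε-transitions.
  a | b : 4 ε-transitions
  aa(a | b) : 4 ε-transitions

4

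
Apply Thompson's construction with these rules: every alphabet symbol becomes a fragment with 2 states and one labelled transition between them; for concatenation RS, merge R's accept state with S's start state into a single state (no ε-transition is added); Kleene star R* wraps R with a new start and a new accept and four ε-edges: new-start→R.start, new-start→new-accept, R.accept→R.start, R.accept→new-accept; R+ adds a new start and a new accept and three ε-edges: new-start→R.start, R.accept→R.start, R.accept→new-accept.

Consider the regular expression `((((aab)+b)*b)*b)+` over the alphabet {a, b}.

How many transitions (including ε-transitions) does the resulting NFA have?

Per subexpression:
Each of the 6 symbol leaves contributes 1 transition (1 symbol, 0 ε).
  aab = 3 transitions (3 symbol, 0 ε)
  (aab)+ = 6 transitions (3 symbol, 3 ε)
  (aab)+b = 7 transitions (4 symbol, 3 ε)
  ((aab)+b)* = 11 transitions (4 symbol, 7 ε)
  ((aab)+b)*b = 12 transitions (5 symbol, 7 ε)
  (((aab)+b)*b)* = 16 transitions (5 symbol, 11 ε)
  (((aab)+b)*b)*b = 17 transitions (6 symbol, 11 ε)
  ((((aab)+b)*b)*b)+ = 20 transitions (6 symbol, 14 ε)

20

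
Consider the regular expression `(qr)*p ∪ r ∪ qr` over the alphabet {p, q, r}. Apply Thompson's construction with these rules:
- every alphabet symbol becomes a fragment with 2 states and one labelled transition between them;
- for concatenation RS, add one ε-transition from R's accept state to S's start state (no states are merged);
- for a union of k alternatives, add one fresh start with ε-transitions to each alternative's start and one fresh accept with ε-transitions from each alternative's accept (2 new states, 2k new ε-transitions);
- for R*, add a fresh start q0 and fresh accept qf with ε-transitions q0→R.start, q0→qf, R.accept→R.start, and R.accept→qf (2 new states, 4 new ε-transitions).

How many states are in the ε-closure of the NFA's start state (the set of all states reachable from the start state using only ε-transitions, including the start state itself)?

Compute the ε-closure size of each fragment's start state recursively; a symbol fragment's start has no outgoing ε-edge, so its closure is just itself (size 1).
  qr : same as the first factor's closure: C = 1
  (qr)* : C = 1 (new start) + 1 (body) + 1 (new accept) = 3
  (qr)*p : the left operand accepts ε, so the closure extends into the next operand (via the concat ε-link); C = 3 + 1 = 4
  qr : C equals the left operand's closure size = 1 (its accept is not ε-reachable, so the closure stops there)
  (qr)*p ∪ r ∪ qr : new start ε-reaches every alternative's start; none of them accept ε, so the new accept is not reached: C = 1 + 4 + 1 + 1 = 7

7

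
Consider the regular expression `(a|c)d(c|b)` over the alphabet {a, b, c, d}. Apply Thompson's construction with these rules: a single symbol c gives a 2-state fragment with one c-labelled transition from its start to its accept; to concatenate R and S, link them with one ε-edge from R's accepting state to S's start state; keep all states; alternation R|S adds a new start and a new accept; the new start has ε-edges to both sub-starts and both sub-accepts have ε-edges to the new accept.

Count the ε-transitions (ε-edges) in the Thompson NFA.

By structural recursion:
Each of the 5 symbol leaves contributes 0 ε-transitions.
  a|c : 4 ε-transitions
  c|b : 4 ε-transitions
  (a|c)d(c|b) : 10 ε-transitions

10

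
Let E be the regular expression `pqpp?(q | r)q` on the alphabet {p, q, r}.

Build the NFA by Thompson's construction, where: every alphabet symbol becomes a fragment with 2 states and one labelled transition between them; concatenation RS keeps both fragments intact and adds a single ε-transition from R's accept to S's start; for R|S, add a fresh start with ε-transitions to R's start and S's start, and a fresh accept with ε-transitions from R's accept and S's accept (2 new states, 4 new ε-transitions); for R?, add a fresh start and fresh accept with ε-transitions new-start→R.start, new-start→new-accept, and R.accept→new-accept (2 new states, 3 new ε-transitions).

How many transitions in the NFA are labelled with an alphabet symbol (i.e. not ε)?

7

Bottom-up over the parse tree:
Each of the 7 symbol leaves contributes exactly 1 symbol transition.
  p? — 1 symbol transition
  q | r — 2 symbol transitions
  pqpp?(q | r)q — 7 symbol transitions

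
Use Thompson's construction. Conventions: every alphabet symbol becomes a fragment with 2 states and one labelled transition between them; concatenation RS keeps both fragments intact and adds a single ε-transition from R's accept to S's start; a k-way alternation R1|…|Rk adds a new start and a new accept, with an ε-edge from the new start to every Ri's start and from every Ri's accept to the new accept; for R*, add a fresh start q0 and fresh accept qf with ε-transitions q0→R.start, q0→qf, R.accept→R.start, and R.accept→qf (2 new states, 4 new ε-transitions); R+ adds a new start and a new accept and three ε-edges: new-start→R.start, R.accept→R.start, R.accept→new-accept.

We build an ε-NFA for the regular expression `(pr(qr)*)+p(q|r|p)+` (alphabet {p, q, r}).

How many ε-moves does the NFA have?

21

Recursing over subexpressions:
Each of the 8 symbol leaves contributes 0 ε-transitions.
  qr : 1 ε-transition
  (qr)* : 5 ε-transitions
  pr(qr)* : 7 ε-transitions
  (pr(qr)*)+ : 10 ε-transitions
  q|r|p : 6 ε-transitions
  (q|r|p)+ : 9 ε-transitions
  (pr(qr)*)+p(q|r|p)+ : 21 ε-transitions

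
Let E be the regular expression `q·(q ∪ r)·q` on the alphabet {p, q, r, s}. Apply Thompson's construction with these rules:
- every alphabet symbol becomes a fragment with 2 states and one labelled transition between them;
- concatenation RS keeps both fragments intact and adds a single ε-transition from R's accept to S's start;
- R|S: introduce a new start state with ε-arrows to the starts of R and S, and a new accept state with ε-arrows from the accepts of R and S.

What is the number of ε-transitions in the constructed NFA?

By structural recursion:
Each of the 4 symbol leaves contributes 0 ε-transitions.
  q ∪ r : 4 ε-transitions
  q·(q ∪ r)·q : 6 ε-transitions

6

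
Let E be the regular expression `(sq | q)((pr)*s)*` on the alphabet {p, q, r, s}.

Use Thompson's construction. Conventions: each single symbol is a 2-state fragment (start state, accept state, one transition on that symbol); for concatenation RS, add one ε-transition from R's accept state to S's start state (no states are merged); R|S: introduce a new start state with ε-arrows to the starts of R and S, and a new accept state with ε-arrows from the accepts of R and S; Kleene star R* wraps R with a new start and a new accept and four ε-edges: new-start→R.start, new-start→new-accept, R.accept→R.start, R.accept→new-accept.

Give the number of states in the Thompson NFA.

18

By structural recursion:
Each of the 6 symbol leaves contributes a 2-state fragment.
  sq — 4 states
  sq | q — 8 states
  pr — 4 states
  (pr)* — 6 states
  (pr)*s — 8 states
  ((pr)*s)* — 10 states
  (sq | q)((pr)*s)* — 18 states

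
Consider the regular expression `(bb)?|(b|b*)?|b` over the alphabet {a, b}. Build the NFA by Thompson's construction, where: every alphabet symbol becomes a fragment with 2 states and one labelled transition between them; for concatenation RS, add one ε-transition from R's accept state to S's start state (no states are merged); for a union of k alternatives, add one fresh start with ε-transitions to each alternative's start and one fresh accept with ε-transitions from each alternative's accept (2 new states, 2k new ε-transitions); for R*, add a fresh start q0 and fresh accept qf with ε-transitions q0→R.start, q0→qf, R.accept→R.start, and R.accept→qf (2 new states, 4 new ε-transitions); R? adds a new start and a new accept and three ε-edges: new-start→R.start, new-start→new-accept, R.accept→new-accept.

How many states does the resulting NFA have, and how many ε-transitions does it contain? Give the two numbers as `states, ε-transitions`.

Bottom-up over the parse tree:
Each of the 5 symbol leaves contributes 2 states and 0 ε-transitions.
  bb = 4 states, 1 ε-transition
  (bb)? = 6 states, 4 ε-transitions
  b* = 4 states, 4 ε-transitions
  b|b* = 8 states, 8 ε-transitions
  (b|b*)? = 10 states, 11 ε-transitions
  (bb)?|(b|b*)?|b = 20 states, 21 ε-transitions

20, 21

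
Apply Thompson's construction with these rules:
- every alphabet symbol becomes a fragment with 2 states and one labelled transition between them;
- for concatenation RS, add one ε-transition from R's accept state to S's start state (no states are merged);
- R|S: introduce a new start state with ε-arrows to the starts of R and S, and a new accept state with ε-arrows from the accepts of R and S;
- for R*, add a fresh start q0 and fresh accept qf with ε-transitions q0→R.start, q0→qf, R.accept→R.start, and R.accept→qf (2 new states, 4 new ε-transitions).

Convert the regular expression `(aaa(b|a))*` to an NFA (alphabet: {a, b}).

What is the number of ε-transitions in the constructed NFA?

11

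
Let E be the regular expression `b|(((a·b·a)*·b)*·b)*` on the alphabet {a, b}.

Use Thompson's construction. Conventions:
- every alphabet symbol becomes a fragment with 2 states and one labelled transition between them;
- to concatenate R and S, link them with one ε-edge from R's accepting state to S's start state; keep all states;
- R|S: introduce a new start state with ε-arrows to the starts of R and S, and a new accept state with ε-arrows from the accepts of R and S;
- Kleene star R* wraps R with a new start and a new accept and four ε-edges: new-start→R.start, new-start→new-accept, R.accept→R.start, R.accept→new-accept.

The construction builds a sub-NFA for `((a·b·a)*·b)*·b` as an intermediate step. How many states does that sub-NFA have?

14

Fragment for `((a·b·a)*·b)*·b`:
Each of the 5 symbol leaves contributes a 2-state fragment.
  a·b·a = 6 states
  (a·b·a)* = 8 states
  (a·b·a)*·b = 10 states
  ((a·b·a)*·b)* = 12 states
  ((a·b·a)*·b)*·b = 14 states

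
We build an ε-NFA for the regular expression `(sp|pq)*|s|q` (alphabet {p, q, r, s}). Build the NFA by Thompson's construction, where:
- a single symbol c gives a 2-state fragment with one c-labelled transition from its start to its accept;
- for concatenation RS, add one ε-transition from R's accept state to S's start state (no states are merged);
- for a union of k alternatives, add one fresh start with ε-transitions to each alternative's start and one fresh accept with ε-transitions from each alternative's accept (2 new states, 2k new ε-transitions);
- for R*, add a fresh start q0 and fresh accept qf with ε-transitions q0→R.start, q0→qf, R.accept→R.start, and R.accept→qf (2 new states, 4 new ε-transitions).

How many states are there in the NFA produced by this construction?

18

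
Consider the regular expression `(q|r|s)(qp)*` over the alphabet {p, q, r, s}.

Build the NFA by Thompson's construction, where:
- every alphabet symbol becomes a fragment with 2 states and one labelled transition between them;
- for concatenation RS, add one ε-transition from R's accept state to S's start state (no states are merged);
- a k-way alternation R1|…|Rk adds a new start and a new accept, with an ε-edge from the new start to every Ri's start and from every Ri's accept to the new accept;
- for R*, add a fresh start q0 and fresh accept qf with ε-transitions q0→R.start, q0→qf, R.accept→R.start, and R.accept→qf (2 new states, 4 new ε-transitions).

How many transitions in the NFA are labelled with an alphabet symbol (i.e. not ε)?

Building bottom-up:
Each of the 5 symbol leaves contributes exactly 1 symbol transition.
  q|r|s : 3 symbol transitions
  qp : 2 symbol transitions
  (qp)* : 2 symbol transitions
  (q|r|s)(qp)* : 5 symbol transitions

5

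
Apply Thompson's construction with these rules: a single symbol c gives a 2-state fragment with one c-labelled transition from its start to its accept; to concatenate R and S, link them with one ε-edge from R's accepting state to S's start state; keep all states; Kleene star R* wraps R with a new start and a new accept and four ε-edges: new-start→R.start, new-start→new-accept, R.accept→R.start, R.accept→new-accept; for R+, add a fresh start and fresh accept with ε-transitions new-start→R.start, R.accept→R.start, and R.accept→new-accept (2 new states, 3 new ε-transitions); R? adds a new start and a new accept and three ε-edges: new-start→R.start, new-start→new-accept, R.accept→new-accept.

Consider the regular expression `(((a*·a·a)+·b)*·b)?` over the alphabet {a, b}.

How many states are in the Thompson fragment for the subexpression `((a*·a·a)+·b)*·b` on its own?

Fragment for `((a*·a·a)+·b)*·b`:
Each of the 5 symbol leaves contributes a 2-state fragment.
  a* : 4 states
  a*·a·a : 8 states
  (a*·a·a)+ : 10 states
  (a*·a·a)+·b : 12 states
  ((a*·a·a)+·b)* : 14 states
  ((a*·a·a)+·b)*·b : 16 states

16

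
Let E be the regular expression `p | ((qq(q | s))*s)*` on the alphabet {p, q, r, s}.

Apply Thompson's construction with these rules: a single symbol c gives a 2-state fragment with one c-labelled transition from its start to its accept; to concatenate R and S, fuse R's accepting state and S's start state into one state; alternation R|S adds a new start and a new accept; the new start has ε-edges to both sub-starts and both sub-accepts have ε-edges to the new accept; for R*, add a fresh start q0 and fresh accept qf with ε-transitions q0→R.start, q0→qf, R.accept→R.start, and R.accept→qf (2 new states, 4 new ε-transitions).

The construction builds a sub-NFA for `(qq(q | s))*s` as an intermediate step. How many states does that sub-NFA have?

Fragment for `(qq(q | s))*s`:
Each of the 5 symbol leaves contributes a 2-state fragment.
  q | s → 6 states
  qq(q | s) → 8 states
  (qq(q | s))* → 10 states
  (qq(q | s))*s → 11 states

11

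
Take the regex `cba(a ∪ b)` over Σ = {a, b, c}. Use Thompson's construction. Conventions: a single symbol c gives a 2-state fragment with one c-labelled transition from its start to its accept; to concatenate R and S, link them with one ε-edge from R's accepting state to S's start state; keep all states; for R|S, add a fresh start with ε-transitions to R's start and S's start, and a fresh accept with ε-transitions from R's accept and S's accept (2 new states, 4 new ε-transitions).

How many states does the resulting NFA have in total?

12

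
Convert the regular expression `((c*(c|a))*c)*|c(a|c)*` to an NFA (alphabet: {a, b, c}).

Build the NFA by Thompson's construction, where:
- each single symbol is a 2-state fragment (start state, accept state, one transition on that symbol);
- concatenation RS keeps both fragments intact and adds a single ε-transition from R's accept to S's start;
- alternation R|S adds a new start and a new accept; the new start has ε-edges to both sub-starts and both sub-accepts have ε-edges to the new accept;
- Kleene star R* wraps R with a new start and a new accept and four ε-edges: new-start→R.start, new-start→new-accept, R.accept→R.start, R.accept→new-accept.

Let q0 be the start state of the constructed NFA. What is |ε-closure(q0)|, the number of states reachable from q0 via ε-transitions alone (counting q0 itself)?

Compute the ε-closure size of each fragment's start state recursively; a symbol fragment's start has no outgoing ε-edge, so its closure is just itself (size 1).
  c* : the star's fresh start ε-reaches both the body's start and the fresh accept: |ε-closure| = 2 + 1 = 3
  c|a : new start ε-reaches every alternative's start; none of them accept ε, so the new accept is not reached: |ε-closure| = 1 + 1 + 1 = 3
  c*(c|a) : the left operand accepts ε, so the closure extends into the next operand (via the concat ε-link); |ε-closure| = 3 + 3 = 6
  (c*(c|a))* : the star's fresh start ε-reaches both the body's start and the fresh accept: |ε-closure| = 2 + 6 = 8
  (c*(c|a))*c : |ε-closure| = 8 + 1 = 9 (closure spills across the concat boundary because the left factor accepts ε)
  ((c*(c|a))*c)* : |ε-closure| = 1 (new start) + 9 (body) + 1 (new accept) = 11
  a|c : new start ε-reaches every alternative's start; none of them accept ε, so the new accept is not reached: |ε-closure| = 1 + 1 + 1 = 3
  (a|c)* : the star's fresh start ε-reaches both the body's start and the fresh accept: |ε-closure| = 2 + 3 = 5
  c(a|c)* : same as the first factor's closure: |ε-closure| = 1
  ((c*(c|a))*c)*|c(a|c)* : new start ε-reaches every alternative's start; at least one alternative accepts ε, so the union's new accept is reached too: |ε-closure| = 1 + 11 + 1 + 1 = 14

14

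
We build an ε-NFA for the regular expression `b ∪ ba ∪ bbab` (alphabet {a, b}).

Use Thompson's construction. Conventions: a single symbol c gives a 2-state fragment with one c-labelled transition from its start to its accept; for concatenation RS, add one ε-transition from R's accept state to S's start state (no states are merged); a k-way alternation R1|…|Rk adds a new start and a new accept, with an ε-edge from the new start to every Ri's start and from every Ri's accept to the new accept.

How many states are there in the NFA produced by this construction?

By structural recursion:
Each of the 7 symbol leaves contributes a 2-state fragment.
  ba — 4 states
  bbab — 8 states
  b ∪ ba ∪ bbab — 16 states

16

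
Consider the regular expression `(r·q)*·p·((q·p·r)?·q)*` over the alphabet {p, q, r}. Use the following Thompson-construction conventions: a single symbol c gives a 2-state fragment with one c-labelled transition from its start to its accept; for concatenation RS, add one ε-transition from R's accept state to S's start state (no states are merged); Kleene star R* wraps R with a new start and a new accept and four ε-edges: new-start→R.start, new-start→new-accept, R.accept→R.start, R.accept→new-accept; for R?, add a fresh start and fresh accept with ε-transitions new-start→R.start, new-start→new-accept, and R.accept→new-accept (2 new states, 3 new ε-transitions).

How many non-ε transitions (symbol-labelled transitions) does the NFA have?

7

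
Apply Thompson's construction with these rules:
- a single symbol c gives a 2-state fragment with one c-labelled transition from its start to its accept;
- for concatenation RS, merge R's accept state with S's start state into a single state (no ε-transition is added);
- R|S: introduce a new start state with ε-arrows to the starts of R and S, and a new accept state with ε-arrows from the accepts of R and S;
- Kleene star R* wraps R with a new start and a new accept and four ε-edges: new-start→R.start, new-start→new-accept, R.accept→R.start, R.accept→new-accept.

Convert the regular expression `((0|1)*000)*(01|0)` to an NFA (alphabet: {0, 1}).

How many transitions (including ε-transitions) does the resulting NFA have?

24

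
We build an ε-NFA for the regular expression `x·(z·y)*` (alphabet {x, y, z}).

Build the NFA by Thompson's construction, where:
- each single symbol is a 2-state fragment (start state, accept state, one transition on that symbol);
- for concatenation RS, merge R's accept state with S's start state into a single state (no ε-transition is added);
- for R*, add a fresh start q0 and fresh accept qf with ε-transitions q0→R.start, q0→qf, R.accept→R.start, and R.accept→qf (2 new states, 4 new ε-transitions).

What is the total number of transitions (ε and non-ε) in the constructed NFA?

Building bottom-up:
Each of the 3 symbol leaves contributes 1 transition (1 symbol, 0 ε).
  z·y : 2 transitions (2 symbol, 0 ε)
  (z·y)* : 6 transitions (2 symbol, 4 ε)
  x·(z·y)* : 7 transitions (3 symbol, 4 ε)

7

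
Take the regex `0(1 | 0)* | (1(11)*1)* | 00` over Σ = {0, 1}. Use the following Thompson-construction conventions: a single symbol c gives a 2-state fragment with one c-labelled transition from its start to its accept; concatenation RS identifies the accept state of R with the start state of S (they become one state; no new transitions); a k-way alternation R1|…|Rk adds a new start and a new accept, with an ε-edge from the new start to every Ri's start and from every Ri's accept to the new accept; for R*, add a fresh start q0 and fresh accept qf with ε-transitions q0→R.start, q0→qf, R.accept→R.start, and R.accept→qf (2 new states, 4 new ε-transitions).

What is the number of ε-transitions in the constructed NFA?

22

Recursing over subexpressions:
Each of the 9 symbol leaves contributes 0 ε-transitions.
  1 | 0 → 4 ε-transitions
  (1 | 0)* → 8 ε-transitions
  0(1 | 0)* → 8 ε-transitions
  11 → 0 ε-transitions
  (11)* → 4 ε-transitions
  1(11)*1 → 4 ε-transitions
  (1(11)*1)* → 8 ε-transitions
  00 → 0 ε-transitions
  0(1 | 0)* | (1(11)*1)* | 00 → 22 ε-transitions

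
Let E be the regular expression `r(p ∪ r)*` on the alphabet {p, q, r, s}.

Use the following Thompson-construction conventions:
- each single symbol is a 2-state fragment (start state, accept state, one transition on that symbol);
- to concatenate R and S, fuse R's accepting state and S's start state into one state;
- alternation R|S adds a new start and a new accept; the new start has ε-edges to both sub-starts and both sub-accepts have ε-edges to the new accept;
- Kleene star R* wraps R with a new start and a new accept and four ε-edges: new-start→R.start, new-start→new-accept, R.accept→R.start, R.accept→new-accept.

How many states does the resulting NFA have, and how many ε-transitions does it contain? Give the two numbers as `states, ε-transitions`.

Building bottom-up:
Each of the 3 symbol leaves contributes 2 states and 0 ε-transitions.
  p ∪ r — 6 states, 4 ε-transitions
  (p ∪ r)* — 8 states, 8 ε-transitions
  r(p ∪ r)* — 9 states, 8 ε-transitions

9, 8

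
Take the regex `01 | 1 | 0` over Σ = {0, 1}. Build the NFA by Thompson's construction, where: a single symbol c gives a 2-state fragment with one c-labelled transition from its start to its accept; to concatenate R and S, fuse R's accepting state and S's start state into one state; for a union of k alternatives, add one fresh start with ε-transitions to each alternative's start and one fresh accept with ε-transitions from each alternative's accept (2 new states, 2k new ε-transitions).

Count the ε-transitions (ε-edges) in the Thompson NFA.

By structural recursion:
Each of the 4 symbol leaves contributes 0 ε-transitions.
  01 — 0 ε-transitions
  01 | 1 | 0 — 6 ε-transitions

6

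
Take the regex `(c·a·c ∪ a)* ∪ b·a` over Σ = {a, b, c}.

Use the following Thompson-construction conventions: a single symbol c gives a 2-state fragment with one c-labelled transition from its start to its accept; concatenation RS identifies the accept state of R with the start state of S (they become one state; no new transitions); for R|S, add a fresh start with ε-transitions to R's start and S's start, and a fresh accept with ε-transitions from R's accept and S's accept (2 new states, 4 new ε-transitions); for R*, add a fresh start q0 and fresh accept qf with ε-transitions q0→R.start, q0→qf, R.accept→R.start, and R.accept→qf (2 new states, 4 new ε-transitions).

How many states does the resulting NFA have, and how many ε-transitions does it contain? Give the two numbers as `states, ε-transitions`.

15, 12

Per subexpression:
Each of the 6 symbol leaves contributes 2 states and 0 ε-transitions.
  c·a·c → 4 states, 0 ε-transitions
  c·a·c ∪ a → 8 states, 4 ε-transitions
  (c·a·c ∪ a)* → 10 states, 8 ε-transitions
  b·a → 3 states, 0 ε-transitions
  (c·a·c ∪ a)* ∪ b·a → 15 states, 12 ε-transitions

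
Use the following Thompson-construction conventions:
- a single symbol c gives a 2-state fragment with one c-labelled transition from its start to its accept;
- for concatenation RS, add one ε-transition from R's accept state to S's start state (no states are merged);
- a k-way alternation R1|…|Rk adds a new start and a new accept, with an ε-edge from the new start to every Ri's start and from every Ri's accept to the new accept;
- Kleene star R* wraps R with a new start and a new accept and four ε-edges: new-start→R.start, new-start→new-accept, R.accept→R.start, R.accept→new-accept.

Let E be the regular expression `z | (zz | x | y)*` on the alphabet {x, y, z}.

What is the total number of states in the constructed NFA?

By structural recursion:
Each of the 5 symbol leaves contributes a 2-state fragment.
  zz → 4 states
  zz | x | y → 10 states
  (zz | x | y)* → 12 states
  z | (zz | x | y)* → 16 states

16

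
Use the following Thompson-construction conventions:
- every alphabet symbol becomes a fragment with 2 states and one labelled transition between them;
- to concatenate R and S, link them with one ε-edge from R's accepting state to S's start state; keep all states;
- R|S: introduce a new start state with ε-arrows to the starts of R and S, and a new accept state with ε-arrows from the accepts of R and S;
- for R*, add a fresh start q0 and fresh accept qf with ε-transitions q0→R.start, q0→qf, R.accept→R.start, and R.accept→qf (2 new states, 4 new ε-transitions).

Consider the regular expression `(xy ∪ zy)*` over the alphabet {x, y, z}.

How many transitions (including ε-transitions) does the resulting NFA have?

Bottom-up over the parse tree:
Each of the 4 symbol leaves contributes 1 transition (1 symbol, 0 ε).
  xy → 3 transitions (2 symbol, 1 ε)
  zy → 3 transitions (2 symbol, 1 ε)
  xy ∪ zy → 10 transitions (4 symbol, 6 ε)
  (xy ∪ zy)* → 14 transitions (4 symbol, 10 ε)

14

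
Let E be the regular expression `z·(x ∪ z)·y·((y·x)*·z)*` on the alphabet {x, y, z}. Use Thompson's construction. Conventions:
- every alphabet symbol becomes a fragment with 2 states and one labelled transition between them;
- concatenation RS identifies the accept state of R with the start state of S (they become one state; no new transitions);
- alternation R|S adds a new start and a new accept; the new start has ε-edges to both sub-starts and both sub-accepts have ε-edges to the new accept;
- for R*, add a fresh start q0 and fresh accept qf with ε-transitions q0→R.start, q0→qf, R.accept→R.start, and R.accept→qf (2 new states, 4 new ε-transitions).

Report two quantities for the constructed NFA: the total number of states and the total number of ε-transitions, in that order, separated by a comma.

Recursing over subexpressions:
Each of the 7 symbol leaves contributes 2 states and 0 ε-transitions.
  x ∪ z — 6 states, 4 ε-transitions
  y·x — 3 states, 0 ε-transitions
  (y·x)* — 5 states, 4 ε-transitions
  (y·x)*·z — 6 states, 4 ε-transitions
  ((y·x)*·z)* — 8 states, 8 ε-transitions
  z·(x ∪ z)·y·((y·x)*·z)* — 15 states, 12 ε-transitions

15, 12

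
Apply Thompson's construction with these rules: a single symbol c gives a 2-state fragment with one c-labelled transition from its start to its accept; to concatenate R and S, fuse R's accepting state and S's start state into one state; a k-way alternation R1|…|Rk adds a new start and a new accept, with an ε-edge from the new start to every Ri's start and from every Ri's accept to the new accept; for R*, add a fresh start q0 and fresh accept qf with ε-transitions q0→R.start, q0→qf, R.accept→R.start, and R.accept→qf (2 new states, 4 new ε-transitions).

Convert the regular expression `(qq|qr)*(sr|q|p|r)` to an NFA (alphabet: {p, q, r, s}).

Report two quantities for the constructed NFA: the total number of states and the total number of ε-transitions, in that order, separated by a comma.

20, 16

By structural recursion:
Each of the 9 symbol leaves contributes 2 states and 0 ε-transitions.
  qq — 3 states, 0 ε-transitions
  qr — 3 states, 0 ε-transitions
  qq|qr — 8 states, 4 ε-transitions
  (qq|qr)* — 10 states, 8 ε-transitions
  sr — 3 states, 0 ε-transitions
  sr|q|p|r — 11 states, 8 ε-transitions
  (qq|qr)*(sr|q|p|r) — 20 states, 16 ε-transitions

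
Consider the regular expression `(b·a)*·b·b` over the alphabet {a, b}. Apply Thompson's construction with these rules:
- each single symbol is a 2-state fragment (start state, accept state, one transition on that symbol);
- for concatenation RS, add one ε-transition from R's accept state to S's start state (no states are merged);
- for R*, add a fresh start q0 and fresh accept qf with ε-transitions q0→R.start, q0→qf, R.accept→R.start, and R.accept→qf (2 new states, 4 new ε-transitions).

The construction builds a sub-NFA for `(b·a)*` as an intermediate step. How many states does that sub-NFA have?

6

Fragment for `(b·a)*`:
Each of the 2 symbol leaves contributes a 2-state fragment.
  b·a = 4 states
  (b·a)* = 6 states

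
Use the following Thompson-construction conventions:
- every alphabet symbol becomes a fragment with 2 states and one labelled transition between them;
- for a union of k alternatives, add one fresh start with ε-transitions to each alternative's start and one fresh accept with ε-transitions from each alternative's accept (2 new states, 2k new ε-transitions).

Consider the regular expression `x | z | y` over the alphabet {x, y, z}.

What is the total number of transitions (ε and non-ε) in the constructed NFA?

9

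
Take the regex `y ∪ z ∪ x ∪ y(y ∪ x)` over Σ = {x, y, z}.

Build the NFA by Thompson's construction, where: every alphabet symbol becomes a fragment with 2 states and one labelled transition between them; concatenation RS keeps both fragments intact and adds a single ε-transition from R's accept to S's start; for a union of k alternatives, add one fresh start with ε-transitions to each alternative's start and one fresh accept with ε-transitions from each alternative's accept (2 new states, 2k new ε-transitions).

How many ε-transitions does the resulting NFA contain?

Recursing over subexpressions:
Each of the 6 symbol leaves contributes 0 ε-transitions.
  y ∪ x = 4 ε-transitions
  y(y ∪ x) = 5 ε-transitions
  y ∪ z ∪ x ∪ y(y ∪ x) = 13 ε-transitions

13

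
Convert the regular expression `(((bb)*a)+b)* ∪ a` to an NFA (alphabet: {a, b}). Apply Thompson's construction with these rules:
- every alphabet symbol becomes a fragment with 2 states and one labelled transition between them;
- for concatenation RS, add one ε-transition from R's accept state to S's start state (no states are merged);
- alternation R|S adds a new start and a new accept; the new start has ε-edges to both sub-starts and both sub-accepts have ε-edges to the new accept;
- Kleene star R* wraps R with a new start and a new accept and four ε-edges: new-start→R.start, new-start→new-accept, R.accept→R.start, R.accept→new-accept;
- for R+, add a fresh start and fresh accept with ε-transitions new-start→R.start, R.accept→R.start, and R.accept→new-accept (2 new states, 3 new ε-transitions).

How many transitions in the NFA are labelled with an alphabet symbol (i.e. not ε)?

Per subexpression:
Each of the 5 symbol leaves contributes exactly 1 symbol transition.
  bb : 2 symbol transitions
  (bb)* : 2 symbol transitions
  (bb)*a : 3 symbol transitions
  ((bb)*a)+ : 3 symbol transitions
  ((bb)*a)+b : 4 symbol transitions
  (((bb)*a)+b)* : 4 symbol transitions
  (((bb)*a)+b)* ∪ a : 5 symbol transitions

5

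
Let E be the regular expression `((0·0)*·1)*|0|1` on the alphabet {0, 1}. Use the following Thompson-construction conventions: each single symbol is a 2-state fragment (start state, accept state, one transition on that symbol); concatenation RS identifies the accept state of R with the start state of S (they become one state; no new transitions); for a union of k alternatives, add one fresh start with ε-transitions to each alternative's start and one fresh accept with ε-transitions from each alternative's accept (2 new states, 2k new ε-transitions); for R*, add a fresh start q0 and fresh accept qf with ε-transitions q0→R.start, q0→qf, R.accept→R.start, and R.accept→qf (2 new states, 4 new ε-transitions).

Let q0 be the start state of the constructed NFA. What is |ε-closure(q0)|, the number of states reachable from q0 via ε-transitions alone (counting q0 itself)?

9

Let C(F) = |ε-closure(F.start)| within fragment F, and note whether F accepts ε. Symbol fragments have C = 1 and do not accept ε. Then:
  0·0 : same as the first factor's closure: C = 1
  (0·0)* : new start has ε-edges to the inner start and to the new accept, so C = 2 + 1 = 3
  (0·0)*·1 : C = 3 + (1−1) = 3 (closure spills across the concat boundary because the left factor accepts ε)
  ((0·0)*·1)* : new start has ε-edges to the inner start and to the new accept, so C = 2 + 3 = 5
  ((0·0)*·1)*|0|1 : new start ε-reaches every alternative's start; at least one alternative accepts ε, so the union's new accept is reached too: C = 1 + 5 + 1 + 1 + 1 = 9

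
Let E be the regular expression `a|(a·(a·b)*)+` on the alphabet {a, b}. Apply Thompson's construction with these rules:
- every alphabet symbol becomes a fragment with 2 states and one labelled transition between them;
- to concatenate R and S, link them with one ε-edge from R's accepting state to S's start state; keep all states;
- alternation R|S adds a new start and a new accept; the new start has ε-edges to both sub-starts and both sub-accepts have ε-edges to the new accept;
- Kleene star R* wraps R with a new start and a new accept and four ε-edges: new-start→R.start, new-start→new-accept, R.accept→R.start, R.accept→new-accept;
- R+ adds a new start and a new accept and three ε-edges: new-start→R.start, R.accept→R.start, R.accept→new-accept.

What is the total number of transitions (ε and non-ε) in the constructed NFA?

Per subexpression:
Each of the 4 symbol leaves contributes 1 transition (1 symbol, 0 ε).
  a·b : 3 transitions (2 symbol, 1 ε)
  (a·b)* : 7 transitions (2 symbol, 5 ε)
  a·(a·b)* : 9 transitions (3 symbol, 6 ε)
  (a·(a·b)*)+ : 12 transitions (3 symbol, 9 ε)
  a|(a·(a·b)*)+ : 17 transitions (4 symbol, 13 ε)

17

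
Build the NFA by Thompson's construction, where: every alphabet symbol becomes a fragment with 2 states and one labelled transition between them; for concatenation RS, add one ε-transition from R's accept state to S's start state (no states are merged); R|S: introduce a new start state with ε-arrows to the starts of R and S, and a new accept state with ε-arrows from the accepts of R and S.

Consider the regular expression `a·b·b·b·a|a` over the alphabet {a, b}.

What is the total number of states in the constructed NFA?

14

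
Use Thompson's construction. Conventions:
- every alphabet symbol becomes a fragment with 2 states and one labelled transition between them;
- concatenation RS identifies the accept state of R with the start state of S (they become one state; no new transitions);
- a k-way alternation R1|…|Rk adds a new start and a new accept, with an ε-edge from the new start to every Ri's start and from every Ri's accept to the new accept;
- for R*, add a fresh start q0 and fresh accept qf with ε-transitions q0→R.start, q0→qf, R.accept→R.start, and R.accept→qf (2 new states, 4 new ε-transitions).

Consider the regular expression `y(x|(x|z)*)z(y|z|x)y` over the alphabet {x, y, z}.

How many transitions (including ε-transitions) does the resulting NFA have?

27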